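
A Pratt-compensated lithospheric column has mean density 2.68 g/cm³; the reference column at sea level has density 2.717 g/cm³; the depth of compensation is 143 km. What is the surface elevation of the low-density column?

1.97 km

ρ_ref D = ρ (D + h) → h = D (ρ_ref − ρ)/ρ.
h = 143 km × (2.717 − 2.68)/2.68 = 1.97 km.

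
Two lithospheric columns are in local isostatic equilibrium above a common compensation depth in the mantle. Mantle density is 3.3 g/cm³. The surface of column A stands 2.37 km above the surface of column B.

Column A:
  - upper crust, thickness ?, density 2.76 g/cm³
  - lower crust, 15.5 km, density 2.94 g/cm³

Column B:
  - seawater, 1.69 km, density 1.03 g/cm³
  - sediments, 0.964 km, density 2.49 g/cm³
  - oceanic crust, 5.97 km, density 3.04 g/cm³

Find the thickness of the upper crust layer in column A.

Take the compensation level at the base of the deeper column (depth z_c below the surface of column A) and equate Σ ρ_i t_i down to z_c; mantle fills any gap and the z_c terms cancel.
Column A: x×2.76 + 15.5×2.94 + (z_c − 15.5 − x)×3.3
Column B: 2.37×0 + 1.69×1.03 + 0.964×2.49 + 5.97×3.04 + (z_c − 2.37 − 8.624)×3.3
The z_c×3.3 term appears on both sides and cancels. Collect the known terms of each column as K = Σ(ρt)_known − 3.3 × (depth of known layers): K_A = 45.57 − 3.3×15.5 = −5.58; K_B = 22.28986 − 3.3×(2.37 + 8.624) = −13.99034.
Balance: K_A − x×(3.3 − 2.76) = K_B, so x = (K_A − K_B)/(3.3 − 2.76) = 8.41034/0.54 = 15.6 km.

15.6 km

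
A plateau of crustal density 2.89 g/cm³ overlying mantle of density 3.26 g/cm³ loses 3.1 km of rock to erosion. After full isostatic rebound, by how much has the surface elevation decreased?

Rebound u = e ρ_c/ρ_m = 3.1 km × 2.89/3.26 = 2.748 km.
Net surface drop = e − u = 3.1 km − 2.748 km = e (ρ_m − ρ_c)/ρ_m = 0.352 km.

0.352 km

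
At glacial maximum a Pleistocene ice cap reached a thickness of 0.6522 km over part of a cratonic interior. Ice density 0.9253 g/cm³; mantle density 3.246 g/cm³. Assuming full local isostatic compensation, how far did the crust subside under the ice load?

Isostatic balance requires: the ice load ρ_ice t is balanced by mantle displaced below, ρ_m s.
s = t ρ_ice / ρ_m = 0.6522 km × 0.9253/3.246 = 0.186 km.

0.186 km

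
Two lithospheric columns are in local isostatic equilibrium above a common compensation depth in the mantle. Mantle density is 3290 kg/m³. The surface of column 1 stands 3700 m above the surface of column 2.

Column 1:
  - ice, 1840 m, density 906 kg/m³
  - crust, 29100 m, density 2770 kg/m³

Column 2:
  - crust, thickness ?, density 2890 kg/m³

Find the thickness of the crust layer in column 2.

Take the compensation level at the base of the deeper column (depth z_c below the surface of column 1) and equate Σ ρ_i t_i down to z_c; mantle fills any gap and the z_c terms cancel.
Column 1: 1840×906 + 29100×2770 + (z_c − 30940)×3290
Column 2: 3700×0 + x×2890 + (z_c − 3700 − 0 − x)×3290
The z_c×3290 term appears on both sides and cancels. Collect the known terms of each column as K = Σ(ρt)_known − 3290 × (depth of known layers): K_1 = 82274040 − 3290×30940 = −19518560; K_2 = 0 − 3290×(3700 + 0) = −12173000.
Balance: K_1 = K_2 − x×(3290 − 2890), so x = (K_2 − K_1)/(3290 − 2890) = 7345560/400 = 18400 m.

18400 m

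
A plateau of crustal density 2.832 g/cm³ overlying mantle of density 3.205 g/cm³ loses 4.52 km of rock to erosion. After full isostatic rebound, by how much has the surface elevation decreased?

Rebound u = e ρ_c/ρ_m = 4.52 km × 2.832/3.205 = 3.994 km.
Net surface drop = e − u = 4.52 km − 3.994 km = e (ρ_m − ρ_c)/ρ_m = 0.526 km.

0.526 km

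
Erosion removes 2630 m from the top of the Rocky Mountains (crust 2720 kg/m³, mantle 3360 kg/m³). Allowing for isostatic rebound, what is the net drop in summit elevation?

Rebound u = e ρ_c/ρ_m = 2630 m × 2720/3360 = 2129 m.
Net surface drop = e − u = 2630 m − 2129 m = e (ρ_m − ρ_c)/ρ_m = 501 m.

501 m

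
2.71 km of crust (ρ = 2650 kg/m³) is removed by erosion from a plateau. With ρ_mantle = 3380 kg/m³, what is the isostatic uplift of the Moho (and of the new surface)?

2.12 km

Unloading: uplift u = e ρ_c/ρ_m = 2.71 km × 2650/3380 = 2.12 km.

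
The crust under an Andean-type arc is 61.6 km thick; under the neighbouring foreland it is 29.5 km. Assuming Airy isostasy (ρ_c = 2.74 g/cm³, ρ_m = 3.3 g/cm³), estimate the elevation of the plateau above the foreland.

5.45 km

Excess crust Δ = 61.6 km − 29.5 km = 32.1 km, split between elevation h and root r with h + r = Δ.
Airy balance ρ_c h = (ρ_m − ρ_c) r gives r = h ρ_c/(ρ_m − ρ_c), so h (1 + ρ_c/(ρ_m − ρ_c)) = Δ, i.e. h = Δ (ρ_m − ρ_c)/ρ_m.
h = 32.1 km × 0.56/3.3 = 5.45 km.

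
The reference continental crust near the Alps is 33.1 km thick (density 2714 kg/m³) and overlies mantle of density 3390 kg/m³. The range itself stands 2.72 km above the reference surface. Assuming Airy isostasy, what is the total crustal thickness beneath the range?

46.7 km

Root depth r = h ρ_c / (ρ_m − ρ_c) = 2.72 km × 2714 / 676 = 10.92 km.
Total thickness = T + h + r = 33.1 km + 2.72 km + 10.92 km = 46.7 km.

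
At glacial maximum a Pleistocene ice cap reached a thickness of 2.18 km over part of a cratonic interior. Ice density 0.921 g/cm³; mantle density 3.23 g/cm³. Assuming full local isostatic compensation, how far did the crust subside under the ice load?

0.622 km

Isostatic balance requires: the ice load ρ_ice t is balanced by mantle displaced below, ρ_m s.
s = t ρ_ice / ρ_m = 2.18 km × 0.921/3.23 = 0.622 km.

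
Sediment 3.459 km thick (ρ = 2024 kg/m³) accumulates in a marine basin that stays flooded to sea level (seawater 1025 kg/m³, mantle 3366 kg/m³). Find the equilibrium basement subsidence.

1.48 km

Submarine loading: the sediment displaces seawater, and the subsidence is in turn flooded, so s (ρ_m − ρ_w) = t (ρ_sed − ρ_w).
s = 3.459 km × (2024 − 1025) / (3366 − 1025) = 1.48 km.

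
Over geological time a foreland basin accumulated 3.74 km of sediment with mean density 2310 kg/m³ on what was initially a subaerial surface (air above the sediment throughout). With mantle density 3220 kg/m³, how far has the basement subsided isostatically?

Subaerial load: s = t ρ_sed / ρ_m = 3.74 km × 2310/3220 = 2.68 km.

2.68 km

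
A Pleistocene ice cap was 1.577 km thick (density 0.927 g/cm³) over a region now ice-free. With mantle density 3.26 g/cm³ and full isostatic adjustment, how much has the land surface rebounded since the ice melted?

Removing the load lets mantle flow back in; uplift u satisfies ρ_ice t = ρ_m u.
u = t ρ_ice/ρ_m = 1.577 km × 0.927/3.26 = 0.448 km.

0.448 km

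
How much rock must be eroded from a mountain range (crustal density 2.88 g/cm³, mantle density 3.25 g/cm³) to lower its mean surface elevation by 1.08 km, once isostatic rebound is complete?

9.49 km

Net drop Δ = e − u = e − e ρ_c/ρ_m = e (ρ_m − ρ_c)/ρ_m.
e = Δ ρ_m/(ρ_m − ρ_c) = 1.08 km × 3.25/0.37 = 9.49 km.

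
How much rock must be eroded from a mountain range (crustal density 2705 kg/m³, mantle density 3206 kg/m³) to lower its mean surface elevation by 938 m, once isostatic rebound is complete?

6000 m

Net drop Δ = e − u = e − e ρ_c/ρ_m = e (ρ_m − ρ_c)/ρ_m.
e = Δ ρ_m/(ρ_m − ρ_c) = 938 m × 3206/501 = 6000 m.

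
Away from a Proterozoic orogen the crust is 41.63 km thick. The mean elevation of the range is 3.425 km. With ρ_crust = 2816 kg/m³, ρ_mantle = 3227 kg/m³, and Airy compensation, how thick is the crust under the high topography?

68.5 km

Root depth r = h ρ_c / (ρ_m − ρ_c) = 3.425 km × 2816 / 411 = 23.47 km.
Total thickness = T + h + r = 41.63 km + 3.425 km + 23.47 km = 68.5 km.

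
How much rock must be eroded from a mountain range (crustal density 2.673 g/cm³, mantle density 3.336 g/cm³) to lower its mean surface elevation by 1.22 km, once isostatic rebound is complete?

Net drop Δ = e − u = e − e ρ_c/ρ_m = e (ρ_m − ρ_c)/ρ_m.
e = Δ ρ_m/(ρ_m − ρ_c) = 1.22 km × 3.336/0.663 = 6.14 km.

6.14 km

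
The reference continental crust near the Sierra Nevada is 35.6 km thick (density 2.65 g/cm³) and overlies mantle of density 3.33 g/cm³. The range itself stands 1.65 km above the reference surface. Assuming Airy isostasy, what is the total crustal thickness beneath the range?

Root depth r = h ρ_c / (ρ_m − ρ_c) = 1.65 km × 2.65 / 0.68 = 6.43 km.
Total thickness = T + h + r = 35.6 km + 1.65 km + 6.43 km = 43.7 km.

43.7 km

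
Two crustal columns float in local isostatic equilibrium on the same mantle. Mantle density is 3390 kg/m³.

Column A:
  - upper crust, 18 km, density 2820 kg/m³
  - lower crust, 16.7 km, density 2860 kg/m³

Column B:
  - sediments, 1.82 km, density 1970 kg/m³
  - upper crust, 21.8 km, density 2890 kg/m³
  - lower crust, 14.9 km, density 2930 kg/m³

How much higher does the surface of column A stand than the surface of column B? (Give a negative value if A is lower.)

−0.362 km

For any compensation level in the mantle, the mantle terms cancel and isostasy reduces to e = (Σt_A − Σt_B) − (Σ(ρt)_A − Σ(ρt)_B) / ρ_m.
Σt_A = 34.7 km; Σt_B = 38.52 km; Σ(ρt)_A = 98522; Σ(ρt)_B = 110244.4 (in km·kg/m³).
e = (34.7 − 38.52) − (98522 − 110244.4) / 3390 = −0.362 km.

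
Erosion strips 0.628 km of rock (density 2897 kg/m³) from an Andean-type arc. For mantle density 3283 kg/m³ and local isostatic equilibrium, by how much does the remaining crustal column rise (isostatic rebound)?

Unloading: uplift u = e ρ_c/ρ_m = 0.628 km × 2897/3283 = 0.554 km.

0.554 km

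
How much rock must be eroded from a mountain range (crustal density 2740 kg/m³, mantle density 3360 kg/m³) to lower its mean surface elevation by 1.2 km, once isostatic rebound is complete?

Net drop Δ = e − u = e − e ρ_c/ρ_m = e (ρ_m − ρ_c)/ρ_m.
e = Δ ρ_m/(ρ_m − ρ_c) = 1.2 km × 3360/620 = 6.5 km.

6.5 km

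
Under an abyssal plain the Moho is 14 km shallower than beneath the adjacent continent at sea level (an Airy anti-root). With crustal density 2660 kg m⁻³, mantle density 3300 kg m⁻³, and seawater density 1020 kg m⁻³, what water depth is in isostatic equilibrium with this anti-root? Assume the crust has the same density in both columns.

Replacing a thickness d of crust by seawater at the top must be balanced by replacing crust with mantle at the base: d (ρ_c − ρ_w) = a (ρ_m − ρ_c).
d = a (ρ_m − ρ_c)/(ρ_c − ρ_w) = 14 km × 640/1640 = 5.46 km.

5.46 km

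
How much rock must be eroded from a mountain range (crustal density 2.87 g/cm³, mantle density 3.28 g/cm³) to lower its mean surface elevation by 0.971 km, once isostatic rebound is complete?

7.77 km

Net drop Δ = e − u = e − e ρ_c/ρ_m = e (ρ_m − ρ_c)/ρ_m.
e = Δ ρ_m/(ρ_m − ρ_c) = 0.971 km × 3.28/0.41 = 7.77 km.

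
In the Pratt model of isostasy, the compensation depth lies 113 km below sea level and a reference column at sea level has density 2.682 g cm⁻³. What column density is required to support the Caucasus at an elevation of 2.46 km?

2.62 g cm⁻³

Pratt balance: ρ_ref D = ρ (D + h).
ρ = ρ_ref D/(D + h) = 2.682 × 113 km/(113 km + 2.46 km) = 2.62 g cm⁻³.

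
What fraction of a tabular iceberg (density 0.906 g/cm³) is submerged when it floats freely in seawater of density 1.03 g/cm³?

0.88

Submerged fraction = ρ_obj/ρ_fluid = 0.906/1.03 = 0.88.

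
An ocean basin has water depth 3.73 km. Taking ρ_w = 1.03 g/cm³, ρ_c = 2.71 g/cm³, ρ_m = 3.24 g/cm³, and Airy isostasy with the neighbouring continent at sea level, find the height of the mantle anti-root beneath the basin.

In Airy isostatic equilibrium: replacing crust with seawater at the top is compensated by replacing crust with mantle at the base: d (ρ_c − ρ_w) = a (ρ_m − ρ_c).
a = d (ρ_c − ρ_w)/(ρ_m − ρ_c) = 3.73 km × 1.68/0.53 = 11.8 km.

11.8 km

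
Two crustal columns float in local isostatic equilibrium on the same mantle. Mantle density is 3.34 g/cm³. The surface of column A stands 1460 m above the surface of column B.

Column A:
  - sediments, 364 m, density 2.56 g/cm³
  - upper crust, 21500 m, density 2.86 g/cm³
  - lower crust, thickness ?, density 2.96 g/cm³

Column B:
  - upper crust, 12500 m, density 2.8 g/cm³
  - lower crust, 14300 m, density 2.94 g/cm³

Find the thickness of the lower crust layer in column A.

Take the compensation level at the base of the deeper column (depth z_c below the surface of column A) and equate Σ ρ_i t_i down to z_c; mantle fills any gap and the z_c terms cancel.
Column A: 364×2.56 + 21500×2.86 + x×2.96 + (z_c − 21864 − x)×3.34
Column B: 1460×0 + 12500×2.8 + 14300×2.94 + (z_c − 1460 − 26800)×3.34
The z_c×3.34 term appears on both sides and cancels. Collect the known terms of each column as K = Σ(ρt)_known − 3.34 × (depth of known layers): K_A = 62421.84 − 3.34×21864 = −10603.92; K_B = 77042 − 3.34×(1460 + 26800) = −17346.4.
Balance: K_A − x×(3.34 − 2.96) = K_B, so x = (K_A − K_B)/(3.34 − 2.96) = 6742.48/0.38 = 17700 m.

17700 m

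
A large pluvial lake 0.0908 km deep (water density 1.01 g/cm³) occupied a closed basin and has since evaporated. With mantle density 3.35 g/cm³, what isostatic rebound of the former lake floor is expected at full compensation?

0.0274 km

u = d ρ_w/ρ_m = 0.0908 km × 1.01/3.35 = 0.0274 km.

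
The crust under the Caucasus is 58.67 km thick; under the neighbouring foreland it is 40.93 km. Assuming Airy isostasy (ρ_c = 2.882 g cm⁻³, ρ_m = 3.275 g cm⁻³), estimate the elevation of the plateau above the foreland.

Excess crust Δ = 58.67 km − 40.93 km = 17.74 km, split between elevation h and root r with h + r = Δ.
Airy balance ρ_c h = (ρ_m − ρ_c) r gives r = h ρ_c/(ρ_m − ρ_c), so h (1 + ρ_c/(ρ_m − ρ_c)) = Δ, i.e. h = Δ (ρ_m − ρ_c)/ρ_m.
h = 17.74 km × 0.393/3.275 = 2.13 km.

2.13 km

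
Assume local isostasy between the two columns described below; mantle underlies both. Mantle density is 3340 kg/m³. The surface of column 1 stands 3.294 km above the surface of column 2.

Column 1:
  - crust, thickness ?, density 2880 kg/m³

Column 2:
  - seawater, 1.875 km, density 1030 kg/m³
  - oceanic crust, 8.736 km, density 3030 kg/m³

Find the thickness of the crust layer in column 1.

39.2 km

Take the compensation level at the base of the deeper column (depth z_c below the surface of column 1) and equate Σ ρ_i t_i down to z_c; mantle fills any gap and the z_c terms cancel.
Column 1: x×2880 + (z_c − 0 − x)×3340
Column 2: 3.294×0 + 1.875×1030 + 8.736×3030 + (z_c − 3.294 − 10.611)×3340
The z_c×3340 term appears on both sides and cancels. Collect the known terms of each column as K = Σ(ρt)_known − 3340 × (depth of known layers): K_1 = 0 − 3340×0 = 0; K_2 = 28401.33 − 3340×(3.294 + 10.611) = −18041.37.
Balance: K_1 − x×(3340 − 2880) = K_2, so x = (K_1 − K_2)/(3340 − 2880) = 18041.4/460 = 39.2 km.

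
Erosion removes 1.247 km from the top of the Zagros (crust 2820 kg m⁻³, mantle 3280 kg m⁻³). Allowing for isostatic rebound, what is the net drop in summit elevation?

0.175 km

Rebound u = e ρ_c/ρ_m = 1.247 km × 2820/3280 = 1.072 km.
Net surface drop = e − u = 1.247 km − 1.072 km = e (ρ_m − ρ_c)/ρ_m = 0.175 km.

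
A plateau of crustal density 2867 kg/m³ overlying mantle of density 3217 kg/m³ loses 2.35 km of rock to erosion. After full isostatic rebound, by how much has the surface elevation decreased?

Rebound u = e ρ_c/ρ_m = 2.35 km × 2867/3217 = 2.094 km.
Net surface drop = e − u = 2.35 km − 2.094 km = e (ρ_m − ρ_c)/ρ_m = 0.256 km.

0.256 km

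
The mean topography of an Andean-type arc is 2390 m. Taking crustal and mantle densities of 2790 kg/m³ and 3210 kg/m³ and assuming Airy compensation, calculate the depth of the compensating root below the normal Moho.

15900 m

Equating mass per unit area of the two columns: the weight of the topography is balanced by the buoyancy of the root, ρ_c h = (ρ_m − ρ_c) r.
r = h · ρ_c / (ρ_m − ρ_c) = 2390 m × 2790 / (3210 − 2790) = 15900 m.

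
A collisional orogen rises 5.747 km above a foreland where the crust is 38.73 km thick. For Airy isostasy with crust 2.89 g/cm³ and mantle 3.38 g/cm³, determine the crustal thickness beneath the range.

78.4 km

Root depth r = h ρ_c / (ρ_m − ρ_c) = 5.747 km × 2.89 / 0.49 = 33.9 km.
Total thickness = T + h + r = 38.73 km + 5.747 km + 33.9 km = 78.4 km.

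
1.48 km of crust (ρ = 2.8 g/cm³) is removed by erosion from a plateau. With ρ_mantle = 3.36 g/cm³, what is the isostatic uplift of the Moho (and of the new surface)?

1.23 km

Unloading: uplift u = e ρ_c/ρ_m = 1.48 km × 2.8/3.36 = 1.23 km.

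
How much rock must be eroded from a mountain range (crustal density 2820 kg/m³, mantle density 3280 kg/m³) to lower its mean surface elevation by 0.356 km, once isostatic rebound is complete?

Net drop Δ = e − u = e − e ρ_c/ρ_m = e (ρ_m − ρ_c)/ρ_m.
e = Δ ρ_m/(ρ_m − ρ_c) = 0.356 km × 3280/460 = 2.54 km.

2.54 km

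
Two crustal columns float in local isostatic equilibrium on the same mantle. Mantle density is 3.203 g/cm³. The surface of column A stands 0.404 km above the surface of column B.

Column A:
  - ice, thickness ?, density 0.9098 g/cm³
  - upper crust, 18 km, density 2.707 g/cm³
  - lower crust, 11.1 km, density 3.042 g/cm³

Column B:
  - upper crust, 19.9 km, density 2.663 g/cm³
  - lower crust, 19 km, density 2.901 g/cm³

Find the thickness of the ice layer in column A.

Take the compensation level at the base of the deeper column (depth z_c below the surface of column A) and equate Σ ρ_i t_i down to z_c; mantle fills any gap and the z_c terms cancel.
Column A: x×0.9098 + 18×2.707 + 11.1×3.042 + (z_c − 29.1 − x)×3.203
Column B: 0.404×0 + 19.9×2.663 + 19×2.901 + (z_c − 0.404 − 38.9)×3.203
The z_c×3.203 term appears on both sides and cancels. Collect the known terms of each column as K = Σ(ρt)_known − 3.203 × (depth of known layers): K_A = 82.4922 − 3.203×29.1 = −10.7151; K_B = 108.1127 − 3.203×(0.404 + 38.9) = −17.778012.
Balance: K_A − x×(3.203 − 0.9098) = K_B, so x = (K_A − K_B)/(3.203 − 0.9098) = 7.06291/2.2932 = 3.08 km.

3.08 km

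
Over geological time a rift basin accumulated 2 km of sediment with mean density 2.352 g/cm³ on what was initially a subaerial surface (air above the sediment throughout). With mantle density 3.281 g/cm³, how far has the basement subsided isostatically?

1.43 km

Subaerial load: s = t ρ_sed / ρ_m = 2 km × 2.352/3.281 = 1.43 km.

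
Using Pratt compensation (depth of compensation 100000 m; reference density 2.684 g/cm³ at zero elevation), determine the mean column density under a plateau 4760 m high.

2.56 g/cm³

Pratt balance: ρ_ref D = ρ (D + h).
ρ = ρ_ref D/(D + h) = 2.684 × 100000 m/(100000 m + 4760 m) = 2.56 g/cm³.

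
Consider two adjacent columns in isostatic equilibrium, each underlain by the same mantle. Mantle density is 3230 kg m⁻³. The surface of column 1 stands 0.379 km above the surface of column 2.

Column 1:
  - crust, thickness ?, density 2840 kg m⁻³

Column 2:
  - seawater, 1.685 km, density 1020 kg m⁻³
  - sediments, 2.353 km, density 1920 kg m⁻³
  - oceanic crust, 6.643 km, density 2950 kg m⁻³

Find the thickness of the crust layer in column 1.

Take the compensation level at the base of the deeper column (depth z_c below the surface of column 1) and equate Σ ρ_i t_i down to z_c; mantle fills any gap and the z_c terms cancel.
Column 1: x×2840 + (z_c − 0 − x)×3230
Column 2: 0.379×0 + 1.685×1020 + 2.353×1920 + 6.643×2950 + (z_c − 0.379 − 10.681)×3230
The z_c×3230 term appears on both sides and cancels. Collect the known terms of each column as K = Σ(ρt)_known − 3230 × (depth of known layers): K_1 = 0 − 3230×0 = 0; K_2 = 25833.31 − 3230×(0.379 + 10.681) = −9890.49.
Balance: K_1 − x×(3230 − 2840) = K_2, so x = (K_1 − K_2)/(3230 − 2840) = 9890.49/390 = 25.4 km.

25.4 km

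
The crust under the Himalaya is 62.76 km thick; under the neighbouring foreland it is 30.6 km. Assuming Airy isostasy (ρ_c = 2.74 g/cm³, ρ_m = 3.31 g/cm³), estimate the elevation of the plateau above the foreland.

5.54 km

Excess crust Δ = 62.76 km − 30.6 km = 32.16 km, split between elevation h and root r with h + r = Δ.
Airy balance ρ_c h = (ρ_m − ρ_c) r gives r = h ρ_c/(ρ_m − ρ_c), so h (1 + ρ_c/(ρ_m − ρ_c)) = Δ, i.e. h = Δ (ρ_m − ρ_c)/ρ_m.
h = 32.16 km × 0.57/3.31 = 5.54 km.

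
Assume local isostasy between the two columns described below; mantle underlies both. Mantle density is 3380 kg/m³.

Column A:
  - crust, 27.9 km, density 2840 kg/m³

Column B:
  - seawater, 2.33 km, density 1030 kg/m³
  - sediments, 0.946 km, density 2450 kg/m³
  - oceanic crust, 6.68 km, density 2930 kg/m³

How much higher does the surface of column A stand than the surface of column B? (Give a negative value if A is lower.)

For any compensation level in the mantle, the mantle terms cancel and isostasy reduces to e = (Σt_A − Σt_B) − (Σ(ρt)_A − Σ(ρt)_B) / ρ_m.
Σt_A = 27.9 km; Σt_B = 9.956 km; Σ(ρt)_A = 79236; Σ(ρt)_B = 24290 (in km·kg/m³).
e = (27.9 − 9.956) − (79236 − 24290) / 3380 = 1.69 km.

1.69 km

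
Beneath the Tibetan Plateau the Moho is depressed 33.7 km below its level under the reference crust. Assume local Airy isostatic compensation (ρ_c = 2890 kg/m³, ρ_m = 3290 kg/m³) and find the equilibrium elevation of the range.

By Archimedes' principle applied to the lithosphere: ρ_c h = (ρ_m − ρ_c) r.
h = r (ρ_m − ρ_c) / ρ_c = 33.7 km × (3290 − 2890) / 2890 = 4.66 km.

4.66 km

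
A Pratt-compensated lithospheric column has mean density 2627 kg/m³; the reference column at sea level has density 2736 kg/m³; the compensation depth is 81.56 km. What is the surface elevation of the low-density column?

3.38 km

ρ_ref D = ρ (D + h) → h = D (ρ_ref − ρ)/ρ.
h = 81.56 km × (2736 − 2627)/2627 = 3.38 km.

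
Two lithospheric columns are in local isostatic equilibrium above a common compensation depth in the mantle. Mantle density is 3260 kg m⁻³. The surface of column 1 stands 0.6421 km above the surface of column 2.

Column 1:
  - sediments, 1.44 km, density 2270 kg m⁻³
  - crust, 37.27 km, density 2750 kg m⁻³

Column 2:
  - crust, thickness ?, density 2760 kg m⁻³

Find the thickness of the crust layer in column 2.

36.7 km

Take the compensation level at the base of the deeper column (depth z_c below the surface of column 1) and equate Σ ρ_i t_i down to z_c; mantle fills any gap and the z_c terms cancel.
Column 1: 1.44×2270 + 37.27×2750 + (z_c − 38.71)×3260
Column 2: 0.6421×0 + x×2760 + (z_c − 0.6421 − 0 − x)×3260
The z_c×3260 term appears on both sides and cancels. Collect the known terms of each column as K = Σ(ρt)_known − 3260 × (depth of known layers): K_1 = 105761.3 − 3260×38.71 = −20433.3; K_2 = 0 − 3260×(0.6421 + 0) = −2093.246.
Balance: K_1 = K_2 − x×(3260 − 2760), so x = (K_2 − K_1)/(3260 − 2760) = 18340.1/500 = 36.7 km.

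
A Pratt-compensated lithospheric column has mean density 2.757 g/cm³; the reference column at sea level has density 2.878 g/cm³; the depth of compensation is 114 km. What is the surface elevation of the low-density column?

ρ_ref D = ρ (D + h) → h = D (ρ_ref − ρ)/ρ.
h = 114 km × (2.878 − 2.757)/2.757 = 5 km.

5 km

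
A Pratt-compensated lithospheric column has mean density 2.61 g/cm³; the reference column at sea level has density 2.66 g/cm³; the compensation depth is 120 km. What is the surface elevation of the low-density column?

ρ_ref D = ρ (D + h) → h = D (ρ_ref − ρ)/ρ.
h = 120 km × (2.66 − 2.61)/2.61 = 2.3 km.

2.3 km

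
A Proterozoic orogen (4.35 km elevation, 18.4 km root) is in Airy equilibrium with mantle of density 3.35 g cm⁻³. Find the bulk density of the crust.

2.71 g cm⁻³

ρ_c h = (ρ_m − ρ_c) r → ρ_c (h + r) = ρ_m r → ρ_c = ρ_m r / (h + r).
ρ_c = 3.35 × 18.4 km / (4.35 km + 18.4 km) = 2.71 g cm⁻³.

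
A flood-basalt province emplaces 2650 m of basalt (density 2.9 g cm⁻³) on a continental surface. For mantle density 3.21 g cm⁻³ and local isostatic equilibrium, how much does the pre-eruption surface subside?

Subaerial loading: s = t ρ_load / ρ_m.
s = 2650 m × 2.9/3.21 = 2390 m.

2390 m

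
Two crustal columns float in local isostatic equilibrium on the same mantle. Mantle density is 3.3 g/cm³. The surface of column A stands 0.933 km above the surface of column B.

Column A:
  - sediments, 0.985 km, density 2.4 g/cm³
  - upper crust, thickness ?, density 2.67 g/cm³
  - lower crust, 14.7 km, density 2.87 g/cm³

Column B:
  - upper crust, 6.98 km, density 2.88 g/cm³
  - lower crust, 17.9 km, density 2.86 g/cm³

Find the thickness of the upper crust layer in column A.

Take the compensation level at the base of the deeper column (depth z_c below the surface of column A) and equate Σ ρ_i t_i down to z_c; mantle fills any gap and the z_c terms cancel.
Column A: 0.985×2.4 + x×2.67 + 14.7×2.87 + (z_c − 15.685 − x)×3.3
Column B: 0.933×0 + 6.98×2.88 + 17.9×2.86 + (z_c − 0.933 − 24.88)×3.3
The z_c×3.3 term appears on both sides and cancels. Collect the known terms of each column as K = Σ(ρt)_known − 3.3 × (depth of known layers): K_A = 44.553 − 3.3×15.685 = −7.2075; K_B = 71.2964 − 3.3×(0.933 + 24.88) = −13.8865.
Balance: K_A − x×(3.3 − 2.67) = K_B, so x = (K_A − K_B)/(3.3 − 2.67) = 6.679/0.63 = 10.6 km.

10.6 km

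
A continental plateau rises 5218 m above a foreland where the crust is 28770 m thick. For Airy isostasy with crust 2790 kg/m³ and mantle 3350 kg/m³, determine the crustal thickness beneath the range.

Root depth r = h ρ_c / (ρ_m − ρ_c) = 5218 m × 2790 / 560 = 26000 m.
Total thickness = T + h + r = 28770 m + 5218 m + 26000 m = 60000 m.

60000 m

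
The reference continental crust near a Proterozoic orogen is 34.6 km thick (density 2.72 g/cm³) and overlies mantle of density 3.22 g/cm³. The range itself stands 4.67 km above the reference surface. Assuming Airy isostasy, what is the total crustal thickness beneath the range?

64.7 km

Root depth r = h ρ_c / (ρ_m − ρ_c) = 4.67 km × 2.72 / 0.5 = 25.4 km.
Total thickness = T + h + r = 34.6 km + 4.67 km + 25.4 km = 64.7 km.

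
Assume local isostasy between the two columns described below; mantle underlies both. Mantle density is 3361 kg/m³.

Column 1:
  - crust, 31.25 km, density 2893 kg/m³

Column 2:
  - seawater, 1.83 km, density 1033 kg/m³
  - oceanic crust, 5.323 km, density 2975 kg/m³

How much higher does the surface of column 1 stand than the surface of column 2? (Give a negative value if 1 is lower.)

2.47 km

For any compensation level in the mantle, the mantle terms cancel and isostasy reduces to e = (Σt_1 − Σt_2) − (Σ(ρt)_1 − Σ(ρt)_2) / ρ_m.
Σt_1 = 31.25 km; Σt_2 = 7.153 km; Σ(ρt)_1 = 90406.25; Σ(ρt)_2 = 17726.315 (in km·kg/m³).
e = (31.25 − 7.153) − (90406.25 − 17726.315) / 3361 = 2.47 km.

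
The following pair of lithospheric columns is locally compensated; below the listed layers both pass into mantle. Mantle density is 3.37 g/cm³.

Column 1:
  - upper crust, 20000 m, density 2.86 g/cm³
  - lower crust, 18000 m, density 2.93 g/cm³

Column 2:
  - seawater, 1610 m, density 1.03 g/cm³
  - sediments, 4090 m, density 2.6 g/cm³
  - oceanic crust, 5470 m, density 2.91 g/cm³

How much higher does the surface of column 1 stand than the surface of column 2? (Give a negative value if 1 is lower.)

2580 m

For any compensation level in the mantle, the mantle terms cancel and isostasy reduces to e = (Σt_1 − Σt_2) − (Σ(ρt)_1 − Σ(ρt)_2) / ρ_m.
Σt_1 = 38000 m; Σt_2 = 11170 m; Σ(ρt)_1 = 109940; Σ(ρt)_2 = 28210 (in m·g/cm³).
e = (38000 − 11170) − (109940 − 28210) / 3.37 = 2580 m.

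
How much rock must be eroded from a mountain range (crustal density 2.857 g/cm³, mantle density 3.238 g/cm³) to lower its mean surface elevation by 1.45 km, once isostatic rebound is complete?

Net drop Δ = e − u = e − e ρ_c/ρ_m = e (ρ_m − ρ_c)/ρ_m.
e = Δ ρ_m/(ρ_m − ρ_c) = 1.45 km × 3.238/0.381 = 12.3 km.

12.3 km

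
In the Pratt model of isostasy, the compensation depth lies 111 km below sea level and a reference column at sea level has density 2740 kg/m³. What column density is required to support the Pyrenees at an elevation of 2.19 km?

Pratt balance: ρ_ref D = ρ (D + h).
ρ = ρ_ref D/(D + h) = 2740 × 111 km/(111 km + 2.19 km) = 2690 kg/m³.

2690 kg/m³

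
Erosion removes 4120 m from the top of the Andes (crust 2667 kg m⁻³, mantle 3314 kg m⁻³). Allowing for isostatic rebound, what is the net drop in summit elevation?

Rebound u = e ρ_c/ρ_m = 4120 m × 2667/3314 = 3316 m.
Net surface drop = e − u = 4120 m − 3316 m = e (ρ_m − ρ_c)/ρ_m = 804 m.

804 m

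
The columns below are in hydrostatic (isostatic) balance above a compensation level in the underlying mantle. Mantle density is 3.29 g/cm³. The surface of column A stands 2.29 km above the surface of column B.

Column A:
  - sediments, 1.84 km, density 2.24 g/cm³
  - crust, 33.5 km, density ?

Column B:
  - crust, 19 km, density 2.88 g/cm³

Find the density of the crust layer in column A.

2.89 g/cm³

Take the compensation level at the base of the deeper column (depth z_c below the surface of column A) and equate Σ ρ_i t_i down to z_c; mantle fills any gap and the z_c terms cancel.
Column A: 1.84×2.24 + 33.5×ρ + (z_c − 35.34)×3.29
Column B: 2.29×0 + 19×2.88 + (z_c − 2.29 − 19)×3.29
The z_c×3.29 term appears on both sides and cancels. Collect the known terms of each column as K = Σ(ρt)_known − 3.29 × (depth of known layers): K_A = 4.1216 − 3.29×35.34 = −112.147; K_B = 54.72 − 3.29×(2.29 + 19) = −15.3241.
Balance: K_A + 33.5×ρ = K_B, so ρ = (K_B − K_A)/33.5 = 96.8229/33.5 = 2.89 g/cm³.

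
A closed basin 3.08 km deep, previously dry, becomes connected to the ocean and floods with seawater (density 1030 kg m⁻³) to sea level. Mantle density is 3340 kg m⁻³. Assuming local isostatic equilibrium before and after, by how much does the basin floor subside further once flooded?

After flooding the water column is d + s deep. Its weight must equal the weight of mantle displaced by the extra subsidence s: (d + s) ρ_w = s ρ_m.
s = d ρ_w / (ρ_m − ρ_w) = 3.08 km × 1030/(3340 − 1030) = 1.37 km.

1.37 km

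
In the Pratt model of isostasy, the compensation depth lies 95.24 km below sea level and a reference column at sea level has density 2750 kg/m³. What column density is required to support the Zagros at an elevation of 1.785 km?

2700 kg/m³

Pratt balance: ρ_ref D = ρ (D + h).
ρ = ρ_ref D/(D + h) = 2750 × 95.24 km/(95.24 km + 1.785 km) = 2700 kg/m³.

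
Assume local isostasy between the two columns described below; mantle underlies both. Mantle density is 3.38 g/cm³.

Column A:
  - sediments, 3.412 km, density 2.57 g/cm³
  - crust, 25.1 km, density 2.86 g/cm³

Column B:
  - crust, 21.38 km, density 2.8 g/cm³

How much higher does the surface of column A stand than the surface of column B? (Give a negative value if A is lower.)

For any compensation level in the mantle, the mantle terms cancel and isostasy reduces to e = (Σt_A − Σt_B) − (Σ(ρt)_A − Σ(ρt)_B) / ρ_m.
Σt_A = 28.512 km; Σt_B = 21.38 km; Σ(ρt)_A = 80.55484; Σ(ρt)_B = 59.864 (in km·g/cm³).
e = (28.512 − 21.38) − (80.55484 − 59.864) / 3.38 = 1.01 km.

1.01 km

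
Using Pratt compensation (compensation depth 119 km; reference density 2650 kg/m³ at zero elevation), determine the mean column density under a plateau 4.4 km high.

2560 kg/m³

Pratt balance: ρ_ref D = ρ (D + h).
ρ = ρ_ref D/(D + h) = 2650 × 119 km/(119 km + 4.4 km) = 2560 kg/m³.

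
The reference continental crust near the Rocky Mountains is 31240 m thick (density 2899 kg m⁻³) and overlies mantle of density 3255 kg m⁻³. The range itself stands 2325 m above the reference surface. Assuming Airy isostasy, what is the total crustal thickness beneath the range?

52500 m

Root depth r = h ρ_c / (ρ_m − ρ_c) = 2325 m × 2899 / 356 = 18930 m.
Total thickness = T + h + r = 31240 m + 2325 m + 18930 m = 52500 m.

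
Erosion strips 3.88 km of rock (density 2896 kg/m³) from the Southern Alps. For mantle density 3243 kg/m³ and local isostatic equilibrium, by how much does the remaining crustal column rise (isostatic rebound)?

Unloading: uplift u = e ρ_c/ρ_m = 3.88 km × 2896/3243 = 3.46 km.

3.46 km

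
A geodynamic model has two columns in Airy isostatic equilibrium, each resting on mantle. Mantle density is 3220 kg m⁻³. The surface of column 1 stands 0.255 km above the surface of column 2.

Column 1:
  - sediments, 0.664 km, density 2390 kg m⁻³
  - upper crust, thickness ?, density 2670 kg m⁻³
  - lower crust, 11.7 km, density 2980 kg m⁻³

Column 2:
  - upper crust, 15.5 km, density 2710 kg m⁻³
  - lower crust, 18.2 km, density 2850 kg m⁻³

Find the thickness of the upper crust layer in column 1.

Take the compensation level at the base of the deeper column (depth z_c below the surface of column 1) and equate Σ ρ_i t_i down to z_c; mantle fills any gap and the z_c terms cancel.
Column 1: 0.664×2390 + x×2670 + 11.7×2980 + (z_c − 12.364 − x)×3220
Column 2: 0.255×0 + 15.5×2710 + 18.2×2850 + (z_c − 0.255 − 33.7)×3220
The z_c×3220 term appears on both sides and cancels. Collect the known terms of each column as K = Σ(ρt)_known − 3220 × (depth of known layers): K_1 = 36452.96 − 3220×12.364 = −3359.12; K_2 = 93875 − 3220×(0.255 + 33.7) = −15460.1.
Balance: K_1 − x×(3220 − 2670) = K_2, so x = (K_1 − K_2)/(3220 − 2670) = 12101/550 = 22 km.

22 km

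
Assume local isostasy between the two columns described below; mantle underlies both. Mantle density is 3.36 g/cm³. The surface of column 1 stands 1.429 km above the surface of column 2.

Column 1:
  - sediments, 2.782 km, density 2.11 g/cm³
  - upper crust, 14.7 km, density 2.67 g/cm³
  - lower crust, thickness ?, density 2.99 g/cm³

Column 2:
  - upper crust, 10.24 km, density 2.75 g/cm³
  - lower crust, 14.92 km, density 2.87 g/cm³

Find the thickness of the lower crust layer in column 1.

12.8 km

Take the compensation level at the base of the deeper column (depth z_c below the surface of column 1) and equate Σ ρ_i t_i down to z_c; mantle fills any gap and the z_c terms cancel.
Column 1: 2.782×2.11 + 14.7×2.67 + x×2.99 + (z_c − 17.482 − x)×3.36
Column 2: 1.429×0 + 10.24×2.75 + 14.92×2.87 + (z_c − 1.429 − 25.16)×3.36
The z_c×3.36 term appears on both sides and cancels. Collect the known terms of each column as K = Σ(ρt)_known − 3.36 × (depth of known layers): K_1 = 45.11902 − 3.36×17.482 = −13.6205; K_2 = 70.9804 − 3.36×(1.429 + 25.16) = −18.35864.
Balance: K_1 − x×(3.36 − 2.99) = K_2, so x = (K_1 − K_2)/(3.36 − 2.99) = 4.73814/0.37 = 12.8 km.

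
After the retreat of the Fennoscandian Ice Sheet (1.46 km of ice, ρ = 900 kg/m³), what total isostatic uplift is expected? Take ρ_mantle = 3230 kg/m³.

Removing the load lets mantle flow back in; uplift u satisfies ρ_ice t = ρ_m u.
u = t ρ_ice/ρ_m = 1.46 km × 900/3230 = 0.407 km.

0.407 km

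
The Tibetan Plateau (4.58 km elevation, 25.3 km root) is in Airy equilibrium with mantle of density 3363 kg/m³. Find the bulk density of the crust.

ρ_c h = (ρ_m − ρ_c) r → ρ_c (h + r) = ρ_m r → ρ_c = ρ_m r / (h + r).
ρ_c = 3363 × 25.3 km / (4.58 km + 25.3 km) = 2850 kg/m³.

2850 kg/m³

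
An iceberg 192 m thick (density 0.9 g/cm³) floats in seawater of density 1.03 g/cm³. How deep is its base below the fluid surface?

Draft d = t ρ_obj/ρ_fluid = 192 m × 0.9/1.03 = 168 m.

168 m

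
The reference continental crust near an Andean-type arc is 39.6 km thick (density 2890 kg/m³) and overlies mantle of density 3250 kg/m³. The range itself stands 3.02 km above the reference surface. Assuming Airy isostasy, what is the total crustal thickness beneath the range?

Root depth r = h ρ_c / (ρ_m − ρ_c) = 3.02 km × 2890 / 360 = 24.24 km.
Total thickness = T + h + r = 39.6 km + 3.02 km + 24.24 km = 66.9 km.

66.9 km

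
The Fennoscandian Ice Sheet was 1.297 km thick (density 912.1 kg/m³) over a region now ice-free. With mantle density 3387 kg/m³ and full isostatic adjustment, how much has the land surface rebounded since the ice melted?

Removing the load lets mantle flow back in; uplift u satisfies ρ_ice t = ρ_m u.
u = t ρ_ice/ρ_m = 1.297 km × 912.1/3387 = 0.349 km.

0.349 km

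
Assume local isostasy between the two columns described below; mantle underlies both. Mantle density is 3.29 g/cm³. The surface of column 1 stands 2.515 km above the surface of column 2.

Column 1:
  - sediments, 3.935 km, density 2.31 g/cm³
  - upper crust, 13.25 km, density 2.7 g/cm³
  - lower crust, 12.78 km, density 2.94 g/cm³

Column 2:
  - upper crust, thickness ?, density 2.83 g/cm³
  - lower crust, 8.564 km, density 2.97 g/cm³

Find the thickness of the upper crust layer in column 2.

11.2 km

Take the compensation level at the base of the deeper column (depth z_c below the surface of column 1) and equate Σ ρ_i t_i down to z_c; mantle fills any gap and the z_c terms cancel.
Column 1: 3.935×2.31 + 13.25×2.7 + 12.78×2.94 + (z_c − 29.965)×3.29
Column 2: 2.515×0 + x×2.83 + 8.564×2.97 + (z_c − 2.515 − 8.564 − x)×3.29
The z_c×3.29 term appears on both sides and cancels. Collect the known terms of each column as K = Σ(ρt)_known − 3.29 × (depth of known layers): K_1 = 82.43805 − 3.29×29.965 = −16.1468; K_2 = 25.43508 − 3.29×(2.515 + 8.564) = −11.01483.
Balance: K_1 = K_2 − x×(3.29 − 2.83), so x = (K_2 − K_1)/(3.29 − 2.83) = 5.13197/0.46 = 11.2 km.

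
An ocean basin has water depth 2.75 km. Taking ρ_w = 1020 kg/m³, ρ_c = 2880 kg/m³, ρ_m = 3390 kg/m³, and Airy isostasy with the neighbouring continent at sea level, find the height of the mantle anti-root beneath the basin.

10 km

By Archimedes' principle applied to the lithosphere: replacing crust with seawater at the top is compensated by replacing crust with mantle at the base: d (ρ_c − ρ_w) = a (ρ_m − ρ_c).
a = d (ρ_c − ρ_w)/(ρ_m − ρ_c) = 2.75 km × 1860/510 = 10 km.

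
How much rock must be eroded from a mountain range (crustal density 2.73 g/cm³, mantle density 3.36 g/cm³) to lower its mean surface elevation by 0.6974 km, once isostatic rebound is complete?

Net drop Δ = e − u = e − e ρ_c/ρ_m = e (ρ_m − ρ_c)/ρ_m.
e = Δ ρ_m/(ρ_m − ρ_c) = 0.6974 km × 3.36/0.63 = 3.72 km.

3.72 km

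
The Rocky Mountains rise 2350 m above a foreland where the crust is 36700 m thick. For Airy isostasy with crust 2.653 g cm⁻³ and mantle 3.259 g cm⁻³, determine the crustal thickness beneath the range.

Root depth r = h ρ_c / (ρ_m − ρ_c) = 2350 m × 2.653 / 0.606 = 10290 m.
Total thickness = T + h + r = 36700 m + 2350 m + 10290 m = 49300 m.

49300 m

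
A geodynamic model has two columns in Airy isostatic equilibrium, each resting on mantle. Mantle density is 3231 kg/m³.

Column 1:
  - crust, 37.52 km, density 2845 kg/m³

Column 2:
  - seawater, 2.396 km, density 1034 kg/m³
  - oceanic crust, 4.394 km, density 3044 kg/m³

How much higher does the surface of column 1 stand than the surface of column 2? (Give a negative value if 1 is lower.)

2.6 km

For any compensation level in the mantle, the mantle terms cancel and isostasy reduces to e = (Σt_1 − Σt_2) − (Σ(ρt)_1 − Σ(ρt)_2) / ρ_m.
Σt_1 = 37.52 km; Σt_2 = 6.79 km; Σ(ρt)_1 = 106744.4; Σ(ρt)_2 = 15852.8 (in km·kg/m³).
e = (37.52 − 6.79) − (106744.4 − 15852.8) / 3231 = 2.6 km.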